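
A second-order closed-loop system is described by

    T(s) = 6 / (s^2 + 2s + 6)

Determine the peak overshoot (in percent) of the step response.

%OS ≈ 24.5%

Comparing s^2 + 2s + 6 to s^2 + 2ζωₙs + ωₙ²: ωₙ = √6 ≈ 2.449 rad/s and ζ = 2/(2·√6) ≈ 0.4082.
%OS = 100·exp(−πζ/√(1−ζ²)) = 100·exp(−π·0.4082/√(1−0.4082²)) ≈ 24.5%.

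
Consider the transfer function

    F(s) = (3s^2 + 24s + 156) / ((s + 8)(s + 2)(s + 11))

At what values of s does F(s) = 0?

Set the numerator to zero: 3s^2 + 24s + 156 = 0, i.e. 3·(s^2 + 8s + 52) = 0.
Factoring: (s^2 + 8s + 52) = 0.

s = -4 ± 6j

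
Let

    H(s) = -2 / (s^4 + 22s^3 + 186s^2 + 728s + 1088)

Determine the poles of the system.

s = -5 ± 3j, -4, -8

The poles are the roots of the denominator s^4 + 22s^3 + 186s^2 + 728s + 1088 = 0.
Trying s = -4: the polynomial evaluates to 0, so (s + 4) is a factor.
Dividing out leaves s^3 + 18s^2 + 114s + 272 = 0.
This factors further as (s^2 + 10s + 34)(s + 8) = 0.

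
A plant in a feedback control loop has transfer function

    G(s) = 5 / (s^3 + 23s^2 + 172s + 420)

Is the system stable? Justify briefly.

stable

The denominator s^3 + 23s^2 + 172s + 420 factors as (s + 10)(s + 7)(s + 6), giving poles at s = -10, -7, -6.
Since all poles lie strictly in the left half-plane, the system is stable.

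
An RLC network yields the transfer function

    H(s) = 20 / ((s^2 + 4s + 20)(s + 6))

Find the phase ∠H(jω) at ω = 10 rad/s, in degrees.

At s = j10: numerator = 20, denominator = -880 - j560.
∠H = ∠num − ∠den = 0° − (-147.53°) = 147.5°.

∠H(j10) ≈ 147.5°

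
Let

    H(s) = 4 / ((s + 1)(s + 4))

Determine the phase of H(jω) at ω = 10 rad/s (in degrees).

At s = j10: numerator = 4, denominator = -96 + j50.
∠H = ∠num − ∠den = 0° − (152.49°) = -152.5°.

∠H(j10) ≈ -152.5°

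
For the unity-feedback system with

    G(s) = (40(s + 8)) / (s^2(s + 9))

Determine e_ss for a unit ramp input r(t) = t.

e_ss = 0

G(s) has 2 poles at the origin.
This is a Type 2 system; for a ramp input the steady-state error is zero.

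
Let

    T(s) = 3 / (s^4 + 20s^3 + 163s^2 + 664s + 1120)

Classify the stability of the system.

The denominator s^4 + 20s^3 + 163s^2 + 664s + 1120 factors as (s^2 + 8s + 32)(s + 7)(s + 5), giving poles at s = -4 ± 4j, -7, -5.
Since all poles lie strictly in the left half-plane, the system is stable.

stable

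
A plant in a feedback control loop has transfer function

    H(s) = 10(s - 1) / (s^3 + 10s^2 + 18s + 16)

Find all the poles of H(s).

s = -1 ± j, -8

The poles are the roots of the denominator s^3 + 10s^2 + 18s + 16 = 0.
Trying s = -8: the polynomial evaluates to 0, so (s + 8) is a factor.
Dividing out leaves s^2 + 2s + 2 = 0.
The quadratic formula then gives s = -1 ± 1j.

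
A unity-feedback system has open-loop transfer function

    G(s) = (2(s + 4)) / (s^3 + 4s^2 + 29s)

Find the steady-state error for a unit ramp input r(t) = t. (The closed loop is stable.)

e_ss = 3.625

G(s) has one pole at the origin.
This is a Type 1 system. Kv = lim_{s→0} s·G(s) = 8/29.
e_ss = 1/Kv = 1/(8/29) = 29/8 ≈ 3.625.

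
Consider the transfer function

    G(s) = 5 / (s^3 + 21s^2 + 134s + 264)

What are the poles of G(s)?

s = -4, -11, -6

The poles are the roots of the denominator s^3 + 21s^2 + 134s + 264 = 0.
Trying s = -4: the polynomial evaluates to 0, so (s + 4) is a factor.
Dividing out leaves s^2 + 17s + 66 = 0.
Factoring the quadratic: (s + 11)(s + 6) = 0.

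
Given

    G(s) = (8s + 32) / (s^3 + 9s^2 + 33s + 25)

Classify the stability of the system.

The denominator s^3 + 9s^2 + 33s + 25 factors as (s^2 + 8s + 25)(s + 1), giving poles at s = -4 ± 3j, -1.
Since all poles lie strictly in the left half-plane, the system is stable.

stable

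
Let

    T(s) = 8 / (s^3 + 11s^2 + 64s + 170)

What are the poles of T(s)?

s = -3 ± 5j, -5

The poles are the roots of the denominator s^3 + 11s^2 + 64s + 170 = 0.
Trying s = -5: the polynomial evaluates to 0, so (s + 5) is a factor.
Dividing out leaves s^2 + 6s + 34 = 0.
The quadratic formula then gives s = -3 ± 5j.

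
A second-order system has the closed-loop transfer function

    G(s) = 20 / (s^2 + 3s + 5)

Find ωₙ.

Compare the denominator to the standard form s^2 + 2ζωₙs + ωₙ².
ωₙ² = 5, so ωₙ = √5 ≈ 2.236 rad/s.

ωₙ ≈ 2.236 rad/s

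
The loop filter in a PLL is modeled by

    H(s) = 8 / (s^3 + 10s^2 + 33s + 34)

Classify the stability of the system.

The denominator s^3 + 10s^2 + 33s + 34 factors as (s^2 + 8s + 17)(s + 2), giving poles at s = -4 ± j, -2.
Since all poles lie strictly in the left half-plane, the system is stable.

stable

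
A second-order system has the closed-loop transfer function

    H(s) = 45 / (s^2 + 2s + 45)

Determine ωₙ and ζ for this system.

ωₙ ≈ 6.708 rad/s, ζ ≈ 0.1491

Compare the denominator to the standard form s^2 + 2ζωₙs + ωₙ².
ωₙ² = 45, so ωₙ = √45 ≈ 6.708 rad/s.
2ζωₙ = 2, so ζ = 2/(2·√45) ≈ 0.1491.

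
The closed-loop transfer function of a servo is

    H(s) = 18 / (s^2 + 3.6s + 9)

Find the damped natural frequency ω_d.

ω_d = 2.400 rad/s

Comparing s^2 + 3.6s + 9 to s^2 + 2ζωₙs + ωₙ²: ωₙ = 3 rad/s and ζ = 3.6/(2·3) = 0.6.
ζωₙ = 3.6/2 = 1.8, so ω_d = ωₙ√(1−ζ²) = √(ωₙ² − (ζωₙ)²) = √(9 − 1.8²) = √5.76 = 2.400 rad/s.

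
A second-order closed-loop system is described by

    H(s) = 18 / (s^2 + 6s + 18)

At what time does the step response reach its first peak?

t_p ≈ 1.047 s

Comparing s^2 + 6s + 18 to s^2 + 2ζωₙs + ωₙ²: ωₙ = √18 ≈ 4.243 rad/s and ζ = 6/(2·√18) ≈ 0.7071.
ζωₙ = 6/2 = 3, so ω_d = ωₙ√(1−ζ²) = √(ωₙ² − (ζωₙ)²) = √(18 − 3²) = √9 = 3 rad/s.
t_p = π/ω_d = π/3 ≈ 1.047 s.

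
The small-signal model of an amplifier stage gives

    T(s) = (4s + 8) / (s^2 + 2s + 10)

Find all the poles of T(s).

The poles are the roots of the denominator s^2 + 2s + 10 = 0.
Using the quadratic formula: s = (-2 ± √(-36))/2 = -1 ± 3j.

s = -1 ± 3j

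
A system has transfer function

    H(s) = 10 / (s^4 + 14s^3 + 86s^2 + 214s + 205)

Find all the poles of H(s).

The poles are the roots of the denominator s^4 + 14s^3 + 86s^2 + 214s + 205 = 0.
No real roots exist; factor into two real quadratics: (s^2 + 4s + 5)(s^2 + 10s + 41) = 0.
Each quadratic gives a conjugate pair via the quadratic formula.

s = -2 + j, -2 - j, -5 + 4j, -5 - 4j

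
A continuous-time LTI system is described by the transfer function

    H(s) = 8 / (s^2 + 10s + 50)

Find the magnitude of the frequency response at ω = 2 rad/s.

|H(j2)| ≈ 0.1595

Substitute s = j2: numerator = 8, denominator = 46 + j20.
|H(j2)| = |8| / |46 + j20| = 8 / 50.160 ≈ 0.1595.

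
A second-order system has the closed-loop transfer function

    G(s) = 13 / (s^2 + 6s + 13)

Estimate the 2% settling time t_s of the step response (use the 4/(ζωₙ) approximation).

Comparing s^2 + 6s + 13 to s^2 + 2ζωₙs + ωₙ²: ωₙ = √13 ≈ 3.606 rad/s and ζ = 6/(2·√13) ≈ 0.8321.
ζωₙ = 6/2 = 3, so t_s ≈ 4/(ζωₙ) = 4/3 ≈ 1.333 s.

t_s ≈ 1.333 s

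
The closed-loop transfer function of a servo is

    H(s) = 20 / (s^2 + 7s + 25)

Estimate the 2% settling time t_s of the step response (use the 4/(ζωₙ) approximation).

t_s ≈ 1.143 s

Comparing s^2 + 7s + 25 to s^2 + 2ζωₙs + ωₙ²: ωₙ = 5 rad/s and ζ = 7/(2·5) = 0.7.
ζωₙ = 7/2 = 3.5, so t_s ≈ 4/(ζωₙ) = 4/3.5 ≈ 1.143 s.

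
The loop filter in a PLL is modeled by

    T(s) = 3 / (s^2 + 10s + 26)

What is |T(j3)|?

|T(j3)| ≈ 0.08700

Substitute s = j3: numerator = 3, denominator = 17 + j30.
|T(j3)| = |3| / |17 + j30| = 3 / 34.482 ≈ 0.08700.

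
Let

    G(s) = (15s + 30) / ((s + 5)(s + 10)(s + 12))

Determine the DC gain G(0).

Set s = 0: G(0) = (30) / (600) = 1/20.

G(0) = 1/20 ≈ 0.05000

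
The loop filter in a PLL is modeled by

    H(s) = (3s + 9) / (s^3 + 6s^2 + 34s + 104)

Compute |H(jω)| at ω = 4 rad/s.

Substitute s = j4: numerator = 9 + j12, denominator = 8 + j72.
|H(j4)| = |9 + j12| / |8 + j72| = 15 / 72.443 ≈ 0.2071.

|H(j4)| ≈ 0.2071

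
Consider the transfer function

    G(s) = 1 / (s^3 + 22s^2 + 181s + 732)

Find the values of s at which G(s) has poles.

s = -5 + 6j, -5 - 6j, -12

The poles are the roots of the denominator s^3 + 22s^2 + 181s + 732 = 0.
Trying s = -12: the polynomial evaluates to 0, so (s + 12) is a factor.
Dividing out leaves s^2 + 10s + 61 = 0.
The quadratic formula then gives s = -5 ± 6j.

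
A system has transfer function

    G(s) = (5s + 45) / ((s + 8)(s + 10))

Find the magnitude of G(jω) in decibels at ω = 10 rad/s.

Substitute s = j10: numerator = 45 + j50, denominator = -20 + j180.
|G(j10)| = |45 + j50| / |-20 + j180| = 67.268 / 181.11 ≈ 0.3714.
In decibels: 20·log₁₀(0.3714) ≈ -8.60 dB.

|G(j10)|_dB ≈ -8.60 dB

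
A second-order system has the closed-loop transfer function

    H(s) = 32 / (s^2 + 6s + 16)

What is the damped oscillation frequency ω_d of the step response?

ω_d ≈ 2.646 rad/s

Comparing s^2 + 6s + 16 to s^2 + 2ζωₙs + ωₙ²: ωₙ = 4 rad/s and ζ = 6/(2·4) = 0.75.
ζωₙ = 6/2 = 3, so ω_d = ωₙ√(1−ζ²) = √(ωₙ² − (ζωₙ)²) = √(16 − 3²) = √7 ≈ 2.646 rad/s.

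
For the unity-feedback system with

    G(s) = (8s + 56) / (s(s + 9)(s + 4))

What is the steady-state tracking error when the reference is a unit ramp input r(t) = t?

G(s) has one pole at the origin.
This is a Type 1 system. Kv = lim_{s→0} s·G(s) = 56/36 = 14/9.
e_ss = 1/Kv = 1/(14/9) = 9/14 ≈ 0.6429.

e_ss = 0.6429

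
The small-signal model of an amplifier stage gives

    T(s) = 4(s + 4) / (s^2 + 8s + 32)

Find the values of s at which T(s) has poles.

s = -4 + 4j, -4 - 4j

The poles are the roots of the denominator s^2 + 8s + 32 = 0.
Using the quadratic formula: s = (-8 ± √(-64))/2 = -4 ± 4j.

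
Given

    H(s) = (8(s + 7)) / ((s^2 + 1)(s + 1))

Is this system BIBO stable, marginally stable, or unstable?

The poles can be read from the denominator factors: s = j, -j, -1.
Since the simple pole(s) at s = ±j lie on the jω-axis with none in the right half-plane, the system is marginally stable.

marginally stable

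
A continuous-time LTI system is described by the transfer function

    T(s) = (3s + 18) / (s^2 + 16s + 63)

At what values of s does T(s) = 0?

Set the numerator to zero: 3s + 18 = 0, i.e. 3·(s + 6) = 0.
So s = -6.

s = -6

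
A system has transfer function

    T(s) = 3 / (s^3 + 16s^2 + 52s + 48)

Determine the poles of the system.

s = -2, -2, -12

The poles are the roots of the denominator s^3 + 16s^2 + 52s + 48 = 0.
Trying s = -2: the polynomial evaluates to 0, so (s + 2) is a factor.
Dividing out leaves s^2 + 14s + 24 = 0.
Factoring the quadratic: (s + 2)(s + 12) = 0.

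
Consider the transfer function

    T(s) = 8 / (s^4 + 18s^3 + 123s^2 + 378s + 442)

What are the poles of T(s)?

s = -4 ± j, -5 ± j

The poles are the roots of the denominator s^4 + 18s^3 + 123s^2 + 378s + 442 = 0.
No real roots exist; factor into two real quadratics: (s^2 + 8s + 17)(s^2 + 10s + 26) = 0.
Each quadratic gives a conjugate pair via the quadratic formula.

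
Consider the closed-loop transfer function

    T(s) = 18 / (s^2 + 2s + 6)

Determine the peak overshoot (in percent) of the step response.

%OS ≈ 24.5%

Comparing s^2 + 2s + 6 to s^2 + 2ζωₙs + ωₙ²: ωₙ = √6 ≈ 2.449 rad/s and ζ = 2/(2·√6) ≈ 0.4082.
%OS = 100·exp(−πζ/√(1−ζ²)) = 100·exp(−π·0.4082/√(1−0.4082²)) ≈ 24.5%.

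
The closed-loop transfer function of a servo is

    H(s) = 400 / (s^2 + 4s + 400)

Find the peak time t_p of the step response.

Comparing s^2 + 4s + 400 to s^2 + 2ζωₙs + ωₙ²: ωₙ = 20 rad/s and ζ = 4/(2·20) = 0.1.
ζωₙ = 4/2 = 2, so ω_d = ωₙ√(1−ζ²) = √(ωₙ² − (ζωₙ)²) = √(400 − 2²) = √396 ≈ 19.90 rad/s.
t_p = π/ω_d = π/19.90 ≈ 0.1579 s.

t_p ≈ 0.1579 s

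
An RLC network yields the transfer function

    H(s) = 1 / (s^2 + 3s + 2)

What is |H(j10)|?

|H(j10)| ≈ 0.009757

Substitute s = j10: numerator = 1, denominator = -98 + j30.
|H(j10)| = |1| / |-98 + j30| = 1 / 102.49 ≈ 0.009757.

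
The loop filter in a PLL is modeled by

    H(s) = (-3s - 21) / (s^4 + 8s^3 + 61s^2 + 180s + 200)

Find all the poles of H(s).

s = -2 ± j, -2 ± 6j

The poles are the roots of the denominator s^4 + 8s^3 + 61s^2 + 180s + 200 = 0.
No real roots exist; factor into two real quadratics: (s^2 + 4s + 5)(s^2 + 4s + 40) = 0.
Each quadratic gives a conjugate pair via the quadratic formula.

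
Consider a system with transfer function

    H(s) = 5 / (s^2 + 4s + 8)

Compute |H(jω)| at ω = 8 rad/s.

Substitute s = j8: numerator = 5, denominator = -56 + j32.
|H(j8)| = |5| / |-56 + j32| = 5 / 64.498 ≈ 0.07752.

|H(j8)| ≈ 0.07752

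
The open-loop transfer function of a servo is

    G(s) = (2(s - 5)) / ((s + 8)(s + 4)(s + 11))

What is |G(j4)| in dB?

Substitute s = j4: numerator = -10 + j8, denominator = -16 + j592.
|G(j4)| = |-10 + j8| / |-16 + j592| = 12.806 / 592.22 ≈ 0.02162.
In decibels: 20·log₁₀(0.02162) ≈ -33.3 dB.

|G(j4)|_dB ≈ -33.3 dB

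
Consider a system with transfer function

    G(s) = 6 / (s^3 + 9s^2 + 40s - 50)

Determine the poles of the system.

s = -5 ± 5j, 1

The poles are the roots of the denominator s^3 + 9s^2 + 40s - 50 = 0.
Trying s = 1: the polynomial evaluates to 0, so (s - 1) is a factor.
Dividing out leaves s^2 + 10s + 50 = 0.
The quadratic formula then gives s = -5 ± 5j.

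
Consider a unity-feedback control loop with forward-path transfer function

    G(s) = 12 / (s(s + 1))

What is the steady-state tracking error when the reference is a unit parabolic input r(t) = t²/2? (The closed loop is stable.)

e_ss = ∞

G(s) has one pole at the origin.
This is a Type 1 system; Ka = lim_{s→0} s^2·G(s) = 0, so the steady-state error for a parabola input is infinite.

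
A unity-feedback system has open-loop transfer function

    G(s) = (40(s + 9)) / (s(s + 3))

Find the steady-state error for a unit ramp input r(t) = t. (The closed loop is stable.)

G(s) has one pole at the origin.
This is a Type 1 system. Kv = lim_{s→0} s·G(s) = 360/3 = 120.
e_ss = 1/Kv = 1/(120) = 1/120 ≈ 0.008333.

e_ss = 0.008333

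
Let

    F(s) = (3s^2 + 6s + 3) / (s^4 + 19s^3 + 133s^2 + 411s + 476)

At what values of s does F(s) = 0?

Set the numerator to zero: 3s^2 + 6s + 3 = 0, i.e. 3·(s^2 + 2s + 1) = 0.
Factoring: (s + 1)^2 = 0.

s = -1, -1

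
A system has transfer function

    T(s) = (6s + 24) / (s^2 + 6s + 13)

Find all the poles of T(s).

The poles are the roots of the denominator s^2 + 6s + 13 = 0.
Using the quadratic formula: s = (-6 ± √(-16))/2 = -3 ± 2j.

s = -3 + 2j, -3 - 2j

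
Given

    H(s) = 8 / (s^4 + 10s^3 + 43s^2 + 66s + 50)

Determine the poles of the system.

The poles are the roots of the denominator s^4 + 10s^3 + 43s^2 + 66s + 50 = 0.
No real roots exist; factor into two real quadratics: (s^2 + 8s + 25)(s^2 + 2s + 2) = 0.
Each quadratic gives a conjugate pair via the quadratic formula.

s = -4 + 3j, -4 - 3j, -1 + j, -1 - j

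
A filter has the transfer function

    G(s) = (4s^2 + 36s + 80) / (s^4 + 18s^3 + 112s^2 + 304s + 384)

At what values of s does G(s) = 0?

Set the numerator to zero: 4s^2 + 36s + 80 = 0, i.e. 4·(s^2 + 9s + 20) = 0.
Factoring: (s + 5)(s + 4) = 0.

s = -5, -4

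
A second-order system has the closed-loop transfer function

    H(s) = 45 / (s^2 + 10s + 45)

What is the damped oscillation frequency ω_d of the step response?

ω_d ≈ 4.472 rad/s

Comparing s^2 + 10s + 45 to s^2 + 2ζωₙs + ωₙ²: ωₙ = √45 ≈ 6.708 rad/s and ζ = 10/(2·√45) ≈ 0.7454.
ζωₙ = 10/2 = 5, so ω_d = ωₙ√(1−ζ²) = √(ωₙ² − (ζωₙ)²) = √(45 − 5²) = √20 ≈ 4.472 rad/s.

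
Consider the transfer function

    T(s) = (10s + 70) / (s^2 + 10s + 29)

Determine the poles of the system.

s = -5 + 2j, -5 - 2j

The poles are the roots of the denominator s^2 + 10s + 29 = 0.
Using the quadratic formula: s = (-10 ± √(-16))/2 = -5 ± 2j.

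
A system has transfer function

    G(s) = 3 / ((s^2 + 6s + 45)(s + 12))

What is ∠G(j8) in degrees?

∠G(j8) ≈ -145.3°

At s = j8: numerator = 3, denominator = -612 + j424.
∠G = ∠num − ∠den = 0° − (145.29°) = -145.3°.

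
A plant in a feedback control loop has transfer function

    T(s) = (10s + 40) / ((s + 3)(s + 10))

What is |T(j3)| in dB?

|T(j3)|_dB ≈ 1.05 dB

Substitute s = j3: numerator = 40 + j30, denominator = 21 + j39.
|T(j3)| = |40 + j30| / |21 + j39| = 50 / 44.294 ≈ 1.129.
In decibels: 20·log₁₀(1.129) ≈ 1.05 dB.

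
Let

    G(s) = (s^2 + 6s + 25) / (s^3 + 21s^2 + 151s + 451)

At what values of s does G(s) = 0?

Set the numerator to zero: s^2 + 6s + 25 = 0.
Factoring: (s^2 + 6s + 25) = 0.

s = -3 ± 4j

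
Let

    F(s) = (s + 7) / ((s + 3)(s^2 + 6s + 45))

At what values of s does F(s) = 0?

s = -7

Set the numerator to zero: s + 7 = 0.
So s = -7.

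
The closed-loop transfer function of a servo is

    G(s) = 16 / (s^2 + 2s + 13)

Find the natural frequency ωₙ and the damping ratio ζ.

ωₙ ≈ 3.606 rad/s, ζ ≈ 0.2774

Compare the denominator to the standard form s^2 + 2ζωₙs + ωₙ².
ωₙ² = 13, so ωₙ = √13 ≈ 3.606 rad/s.
2ζωₙ = 2, so ζ = 2/(2·√13) ≈ 0.2774.
With ζ = 0.2774 the response is underdamped.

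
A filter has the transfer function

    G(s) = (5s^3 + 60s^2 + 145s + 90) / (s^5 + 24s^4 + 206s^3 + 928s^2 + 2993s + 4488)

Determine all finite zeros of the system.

Set the numerator to zero: 5s^3 + 60s^2 + 145s + 90 = 0, i.e. 5·(s^3 + 12s^2 + 29s + 18) = 0.
Factoring: (s + 9)(s + 1)(s + 2) = 0.

s = -9, -1, -2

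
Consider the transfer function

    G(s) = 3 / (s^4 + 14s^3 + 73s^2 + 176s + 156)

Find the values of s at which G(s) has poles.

s = -3 + 2j, -3 - 2j, -6, -2

The poles are the roots of the denominator s^4 + 14s^3 + 73s^2 + 176s + 156 = 0.
Trying s = -6: the polynomial evaluates to 0, so (s + 6) is a factor.
Dividing out leaves s^3 + 8s^2 + 25s + 26 = 0.
This factors further as (s^2 + 6s + 13)(s + 2) = 0.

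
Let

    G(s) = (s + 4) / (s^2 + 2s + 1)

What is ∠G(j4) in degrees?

∠G(j4) ≈ -106.9°

At s = j4: numerator = 4 + j4, denominator = -15 + j8.
∠G = ∠num − ∠den = 45° − (151.93°) = -106.9°.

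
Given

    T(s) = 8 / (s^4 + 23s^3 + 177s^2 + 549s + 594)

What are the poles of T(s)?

s = -3, -3, -11, -6

The poles are the roots of the denominator s^4 + 23s^3 + 177s^2 + 549s + 594 = 0.
Trying s = -3: the polynomial evaluates to 0, so (s + 3) is a factor.
Dividing out leaves s^3 + 20s^2 + 117s + 198 = 0.
This factors further as (s + 3)(s + 11)(s + 6) = 0.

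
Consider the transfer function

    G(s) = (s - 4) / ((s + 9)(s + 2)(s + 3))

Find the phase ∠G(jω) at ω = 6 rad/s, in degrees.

At s = j6: numerator = -4 + j6, denominator = -450 + j90.
∠G = ∠num − ∠den = 123.69° − (168.69°) = -45°.

∠G(j6) ≈ -45°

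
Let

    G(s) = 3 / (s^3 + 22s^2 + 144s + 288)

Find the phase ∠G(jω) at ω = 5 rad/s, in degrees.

At s = j5: numerator = 3, denominator = -262 + j595.
∠G = ∠num − ∠den = 0° − (113.77°) = -113.8°.

∠G(j5) ≈ -113.8°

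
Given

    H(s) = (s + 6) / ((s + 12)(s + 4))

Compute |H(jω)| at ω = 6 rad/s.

Substitute s = j6: numerator = 6 + j6, denominator = 12 + j96.
|H(j6)| = |6 + j6| / |12 + j96| = 8.4853 / 96.747 ≈ 0.08771.

|H(j6)| ≈ 0.08771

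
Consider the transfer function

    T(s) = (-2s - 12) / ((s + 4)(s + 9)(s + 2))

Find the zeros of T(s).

Set the numerator to zero: -2s - 12 = 0, i.e. -2·(s + 6) = 0.
So s = -6.

s = -6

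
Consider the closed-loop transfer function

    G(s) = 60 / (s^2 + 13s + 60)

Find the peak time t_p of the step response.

Comparing s^2 + 13s + 60 to s^2 + 2ζωₙs + ωₙ²: ωₙ = √60 ≈ 7.746 rad/s and ζ = 13/(2·√60) ≈ 0.8391.
ζωₙ = 13/2 = 6.5, so ω_d = ωₙ√(1−ζ²) = √(ωₙ² − (ζωₙ)²) = √(60 − 6.5²) = √17.75 ≈ 4.213 rad/s.
t_p = π/ω_d = π/4.213 ≈ 0.7457 s.

t_p ≈ 0.7457 s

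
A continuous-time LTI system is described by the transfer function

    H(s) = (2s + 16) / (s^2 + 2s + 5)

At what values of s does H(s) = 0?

Set the numerator to zero: 2s + 16 = 0, i.e. 2·(s + 8) = 0.
So s = -8.

s = -8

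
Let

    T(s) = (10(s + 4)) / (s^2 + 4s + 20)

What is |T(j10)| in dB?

|T(j10)|_dB ≈ 1.61 dB

Substitute s = j10: numerator = 40 + j100, denominator = -80 + j40.
|T(j10)| = |40 + j100| / |-80 + j40| = 107.70 / 89.443 ≈ 1.204.
In decibels: 20·log₁₀(1.204) ≈ 1.61 dB.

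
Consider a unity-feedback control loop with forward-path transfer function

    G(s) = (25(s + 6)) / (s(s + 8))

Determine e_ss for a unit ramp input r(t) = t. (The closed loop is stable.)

G(s) has one pole at the origin.
This is a Type 1 system. Kv = lim_{s→0} s·G(s) = 150/8 = 75/4.
e_ss = 1/Kv = 1/(75/4) = 4/75 ≈ 0.05333.

e_ss = 0.05333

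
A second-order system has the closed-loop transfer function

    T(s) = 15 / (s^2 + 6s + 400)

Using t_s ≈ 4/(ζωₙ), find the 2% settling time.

Comparing s^2 + 6s + 400 to s^2 + 2ζωₙs + ωₙ²: ωₙ = 20 rad/s and ζ = 6/(2·20) = 0.15.
ζωₙ = 6/2 = 3, so t_s ≈ 4/(ζωₙ) = 4/3 ≈ 1.333 s.

t_s ≈ 1.333 s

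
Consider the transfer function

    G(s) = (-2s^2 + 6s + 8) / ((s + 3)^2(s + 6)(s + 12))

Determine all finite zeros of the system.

Set the numerator to zero: -2s^2 + 6s + 8 = 0, i.e. -2·(s^2 - 3s - 4) = 0.
Factoring: (s - 4)(s + 1) = 0.

s = 4, -1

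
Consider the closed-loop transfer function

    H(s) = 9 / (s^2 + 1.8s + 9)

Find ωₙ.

Compare the denominator to the standard form s^2 + 2ζωₙs + ωₙ².
ωₙ² = 9, so ωₙ = 3 rad/s.

ωₙ = 3 rad/s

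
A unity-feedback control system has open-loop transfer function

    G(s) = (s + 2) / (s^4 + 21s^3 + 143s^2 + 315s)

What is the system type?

Factor s from the denominator: s^4 + 21s^3 + 143s^2 + 315s = s·(s^3 + 21s^2 + 143s + 315).
There is 1 pole at the origin, so the system is Type 1.

Type 1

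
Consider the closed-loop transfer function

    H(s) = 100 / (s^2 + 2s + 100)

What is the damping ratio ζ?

Compare the denominator to the standard form s^2 + 2ζωₙs + ωₙ².
ωₙ² = 100, so ωₙ = 10 rad/s.
2ζωₙ = 2, so ζ = 2/(2·10) = 0.1.

ζ = 0.1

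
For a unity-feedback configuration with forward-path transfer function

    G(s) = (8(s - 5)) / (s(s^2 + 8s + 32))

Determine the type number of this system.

Type 1

The denominator has 1 factor of s at the origin (free integrator), so this is a Type 1 system.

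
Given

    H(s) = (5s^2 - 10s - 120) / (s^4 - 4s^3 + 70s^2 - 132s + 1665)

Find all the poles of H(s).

The poles are the roots of the denominator s^4 - 4s^3 + 70s^2 - 132s + 1665 = 0.
No real roots exist; factor into two real quadratics: (s^2 - 6s + 45)(s^2 + 2s + 37) = 0.
Each quadratic gives a conjugate pair via the quadratic formula.

s = 3 ± 6j, -1 ± 6j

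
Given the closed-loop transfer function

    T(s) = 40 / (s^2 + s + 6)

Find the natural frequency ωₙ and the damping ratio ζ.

ωₙ ≈ 2.449 rad/s, ζ ≈ 0.2041

Compare the denominator to the standard form s^2 + 2ζωₙs + ωₙ².
ωₙ² = 6, so ωₙ = √6 ≈ 2.449 rad/s.
2ζωₙ = 1, so ζ = 1/(2·√6) ≈ 0.2041.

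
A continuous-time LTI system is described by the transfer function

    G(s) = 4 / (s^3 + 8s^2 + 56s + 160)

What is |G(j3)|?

Substitute s = j3: numerator = 4, denominator = 88 + j141.
|G(j3)| = |4| / |88 + j141| = 4 / 166.21 ≈ 0.02407.

|G(j3)| ≈ 0.02407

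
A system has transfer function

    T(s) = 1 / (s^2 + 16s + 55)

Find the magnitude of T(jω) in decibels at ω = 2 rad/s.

|T(j2)|_dB ≈ -35.6 dB

Substitute s = j2: numerator = 1, denominator = 51 + j32.
|T(j2)| = |1| / |51 + j32| = 1 / 60.208 ≈ 0.01661.
In decibels: 20·log₁₀(0.01661) ≈ -35.6 dB.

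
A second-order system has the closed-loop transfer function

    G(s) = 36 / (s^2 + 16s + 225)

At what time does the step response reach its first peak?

Comparing s^2 + 16s + 225 to s^2 + 2ζωₙs + ωₙ²: ωₙ = 15 rad/s and ζ = 16/(2·15) ≈ 0.5333.
ζωₙ = 16/2 = 8, so ω_d = ωₙ√(1−ζ²) = √(ωₙ² − (ζωₙ)²) = √(225 − 8²) = √161 ≈ 12.69 rad/s.
t_p = π/ω_d = π/12.69 ≈ 0.2476 s.

t_p ≈ 0.2476 s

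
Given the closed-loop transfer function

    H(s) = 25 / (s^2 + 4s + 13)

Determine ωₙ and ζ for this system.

ωₙ ≈ 3.606 rad/s, ζ ≈ 0.5547

Compare the denominator to the standard form s^2 + 2ζωₙs + ωₙ².
ωₙ² = 13, so ωₙ = √13 ≈ 3.606 rad/s.
2ζωₙ = 4, so ζ = 4/(2·√13) ≈ 0.5547.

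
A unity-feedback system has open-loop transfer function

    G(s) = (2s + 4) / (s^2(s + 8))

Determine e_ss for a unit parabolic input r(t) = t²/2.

e_ss = 2

G(s) has 2 poles at the origin.
This is a Type 2 system. Ka = lim_{s→0} s^2·G(s) = 4/8 = 1/2.
e_ss = 1/Ka = 1/(1/2) = 2.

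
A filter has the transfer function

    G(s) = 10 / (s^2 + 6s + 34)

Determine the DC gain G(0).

Set s = 0: G(0) = (10) / (34) = 5/17.

G(0) = 5/17 ≈ 0.2941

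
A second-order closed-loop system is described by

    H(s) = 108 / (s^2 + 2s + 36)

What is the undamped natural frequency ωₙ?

Compare the denominator to the standard form s^2 + 2ζωₙs + ωₙ².
ωₙ² = 36, so ωₙ = 6 rad/s.

ωₙ = 6 rad/s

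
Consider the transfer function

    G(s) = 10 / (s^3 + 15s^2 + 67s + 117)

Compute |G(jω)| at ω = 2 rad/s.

|G(j2)| ≈ 0.07231

Substitute s = j2: numerator = 10, denominator = 57 + j126.
|G(j2)| = |10| / |57 + j126| = 10 / 138.29 ≈ 0.07231.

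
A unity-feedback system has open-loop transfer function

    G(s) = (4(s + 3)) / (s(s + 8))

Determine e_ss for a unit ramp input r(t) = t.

e_ss = 0.6667

G(s) has one pole at the origin.
This is a Type 1 system. Kv = lim_{s→0} s·G(s) = 12/8 = 3/2.
e_ss = 1/Kv = 1/(3/2) = 2/3 ≈ 0.6667.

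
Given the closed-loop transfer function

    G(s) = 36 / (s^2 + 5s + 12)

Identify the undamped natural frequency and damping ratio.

Compare the denominator to the standard form s^2 + 2ζωₙs + ωₙ².
ωₙ² = 12, so ωₙ = √12 ≈ 3.464 rad/s.
2ζωₙ = 5, so ζ = 5/(2·√12) ≈ 0.7217.

ωₙ ≈ 3.464 rad/s, ζ ≈ 0.7217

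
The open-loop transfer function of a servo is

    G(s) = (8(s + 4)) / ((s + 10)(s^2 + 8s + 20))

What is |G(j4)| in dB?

Substitute s = j4: numerator = 32 + j32, denominator = -88 + j336.
|G(j4)| = |32 + j32| / |-88 + j336| = 45.255 / 347.33 ≈ 0.1303.
In decibels: 20·log₁₀(0.1303) ≈ -17.7 dB.

|G(j4)|_dB ≈ -17.7 dB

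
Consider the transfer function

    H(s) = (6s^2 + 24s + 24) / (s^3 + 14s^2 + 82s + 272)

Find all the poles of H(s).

s = -3 + 5j, -3 - 5j, -8

The poles are the roots of the denominator s^3 + 14s^2 + 82s + 272 = 0.
Trying s = -8: the polynomial evaluates to 0, so (s + 8) is a factor.
Dividing out leaves s^2 + 6s + 34 = 0.
The quadratic formula then gives s = -3 ± 5j.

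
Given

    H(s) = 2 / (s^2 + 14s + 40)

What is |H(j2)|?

|H(j2)| ≈ 0.04385

Substitute s = j2: numerator = 2, denominator = 36 + j28.
|H(j2)| = |2| / |36 + j28| = 2 / 45.607 ≈ 0.04385.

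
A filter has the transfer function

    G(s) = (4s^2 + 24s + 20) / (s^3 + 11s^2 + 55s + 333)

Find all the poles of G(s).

The poles are the roots of the denominator s^3 + 11s^2 + 55s + 333 = 0.
Trying s = -9: the polynomial evaluates to 0, so (s + 9) is a factor.
Dividing out leaves s^2 + 2s + 37 = 0.
The quadratic formula then gives s = -1 ± 6j.

s = -1 ± 6j, -9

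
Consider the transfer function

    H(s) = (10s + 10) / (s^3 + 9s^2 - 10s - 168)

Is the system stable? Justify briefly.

The denominator s^3 + 9s^2 - 10s - 168 factors as (s + 7)(s + 6)(s - 4), giving poles at s = -7, -6, 4.
Since the pole(s) at s = 4 lie in the right half-plane, the system is unstable.

unstable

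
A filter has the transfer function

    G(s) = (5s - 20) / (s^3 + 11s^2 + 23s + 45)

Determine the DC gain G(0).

Set s = 0: G(0) = (-20) / (45) = -4/9.

G(0) = -4/9 ≈ -0.4444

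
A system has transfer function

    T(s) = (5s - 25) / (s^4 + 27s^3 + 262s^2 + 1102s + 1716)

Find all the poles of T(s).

The poles are the roots of the denominator s^4 + 27s^3 + 262s^2 + 1102s + 1716 = 0.
Trying s = -6: the polynomial evaluates to 0, so (s + 6) is a factor.
Dividing out leaves s^3 + 21s^2 + 136s + 286 = 0.
This factors further as (s^2 + 10s + 26)(s + 11) = 0.

s = -5 + j, -5 - j, -6, -11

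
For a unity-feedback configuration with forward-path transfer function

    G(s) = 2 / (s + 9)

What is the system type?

Type 0

The denominator has no factor of s at the origin — no free integrator — so this is a Type 0 system.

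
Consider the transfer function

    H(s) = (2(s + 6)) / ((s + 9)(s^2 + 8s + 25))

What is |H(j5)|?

Substitute s = j5: numerator = 12 + j10, denominator = -200 + j360.
|H(j5)| = |12 + j10| / |-200 + j360| = 15.620 / 411.83 ≈ 0.03793.

|H(j5)| ≈ 0.03793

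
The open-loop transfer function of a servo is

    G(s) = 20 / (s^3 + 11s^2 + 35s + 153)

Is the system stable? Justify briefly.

The denominator s^3 + 11s^2 + 35s + 153 factors as (s^2 + 2s + 17)(s + 9), giving poles at s = -1 ± 4j, -9.
Since all poles lie strictly in the left half-plane, the system is stable.

stable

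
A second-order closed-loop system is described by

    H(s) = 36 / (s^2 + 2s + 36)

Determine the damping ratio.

Compare the denominator to the standard form s^2 + 2ζωₙs + ωₙ².
ωₙ² = 36, so ωₙ = 6 rad/s.
2ζωₙ = 2, so ζ = 2/(2·6) ≈ 0.1667.
With ζ = 0.1667 the response is underdamped.

ζ ≈ 0.1667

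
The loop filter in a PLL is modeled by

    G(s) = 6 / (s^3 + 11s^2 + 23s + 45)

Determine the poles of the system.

The poles are the roots of the denominator s^3 + 11s^2 + 23s + 45 = 0.
Trying s = -9: the polynomial evaluates to 0, so (s + 9) is a factor.
Dividing out leaves s^2 + 2s + 5 = 0.
The quadratic formula then gives s = -1 ± 2j.

s = -1 + 2j, -1 - 2j, -9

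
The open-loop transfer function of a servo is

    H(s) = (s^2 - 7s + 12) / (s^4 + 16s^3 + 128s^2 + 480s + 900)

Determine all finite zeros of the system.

Set the numerator to zero: s^2 - 7s + 12 = 0.
Factoring: (s - 3)(s - 4) = 0.

s = 3, 4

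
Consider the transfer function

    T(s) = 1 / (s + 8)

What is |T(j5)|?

|T(j5)| ≈ 0.1060

Substitute s = j5: numerator = 1, denominator = 8 + j5.
|T(j5)| = |1| / |8 + j5| = 1 / 9.4340 ≈ 0.1060.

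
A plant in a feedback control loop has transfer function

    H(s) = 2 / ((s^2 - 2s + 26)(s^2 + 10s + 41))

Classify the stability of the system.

The poles can be read from the denominator factors: s = 1 ± 5j, -5 ± 4j.
Since the pole(s) at s = 1 ± 5j lie in the right half-plane, the system is unstable.

unstable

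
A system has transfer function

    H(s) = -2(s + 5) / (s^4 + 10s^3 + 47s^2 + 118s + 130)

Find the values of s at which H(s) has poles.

The poles are the roots of the denominator s^4 + 10s^3 + 47s^2 + 118s + 130 = 0.
No real roots exist; factor into two real quadratics: (s^2 + 6s + 10)(s^2 + 4s + 13) = 0.
Each quadratic gives a conjugate pair via the quadratic formula.

s = -3 ± j, -2 ± 3j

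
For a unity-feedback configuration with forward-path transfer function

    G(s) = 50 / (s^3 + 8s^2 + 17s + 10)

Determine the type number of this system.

Type 0

The denominator has no factor of s at the origin — no free integrator — so this is a Type 0 system.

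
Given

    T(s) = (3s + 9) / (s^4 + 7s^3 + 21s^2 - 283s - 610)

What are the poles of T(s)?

s = -5 + 6j, -5 - 6j, 5, -2

The poles are the roots of the denominator s^4 + 7s^3 + 21s^2 - 283s - 610 = 0.
Trying s = 5: the polynomial evaluates to 0, so (s - 5) is a factor.
Dividing out leaves s^3 + 12s^2 + 81s + 122 = 0.
This factors further as (s^2 + 10s + 61)(s + 2) = 0.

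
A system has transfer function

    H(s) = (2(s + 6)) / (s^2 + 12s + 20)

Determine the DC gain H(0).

Set s = 0: H(0) = (12) / (20) = 3/5.

H(0) = 3/5 ≈ 0.6000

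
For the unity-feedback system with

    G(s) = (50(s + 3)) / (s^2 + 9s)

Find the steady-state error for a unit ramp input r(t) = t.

G(s) has one pole at the origin.
This is a Type 1 system. Kv = lim_{s→0} s·G(s) = 150/9 = 50/3.
e_ss = 1/Kv = 1/(50/3) = 3/50 ≈ 0.06000.

e_ss = 0.06000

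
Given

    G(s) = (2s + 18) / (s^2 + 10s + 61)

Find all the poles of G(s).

The poles are the roots of the denominator s^2 + 10s + 61 = 0.
Using the quadratic formula: s = (-10 ± √(-144))/2 = -5 ± 6j.

s = -5 ± 6j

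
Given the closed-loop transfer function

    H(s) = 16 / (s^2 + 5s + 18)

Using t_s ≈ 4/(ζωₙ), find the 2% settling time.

t_s ≈ 1.600 s

Comparing s^2 + 5s + 18 to s^2 + 2ζωₙs + ωₙ²: ωₙ = √18 ≈ 4.243 rad/s and ζ = 5/(2·√18) ≈ 0.5893.
ζωₙ = 5/2 = 2.5, so t_s ≈ 4/(ζωₙ) = 4/2.5 = 1.600 s.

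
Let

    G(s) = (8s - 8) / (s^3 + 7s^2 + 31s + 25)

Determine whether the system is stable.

The denominator s^3 + 7s^2 + 31s + 25 factors as (s^2 + 6s + 25)(s + 1), giving poles at s = -3 + 4j, -3 - 4j, -1.
Since all poles lie strictly in the left half-plane, the system is stable.

stable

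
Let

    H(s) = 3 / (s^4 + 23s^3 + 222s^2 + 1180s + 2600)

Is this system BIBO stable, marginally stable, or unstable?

The denominator s^4 + 23s^3 + 222s^2 + 1180s + 2600 factors as (s + 10)(s + 5)(s^2 + 8s + 52), giving poles at s = -10, -5, -4 + 6j, -4 - 6j.
Since all poles lie strictly in the left half-plane, the system is stable.

stable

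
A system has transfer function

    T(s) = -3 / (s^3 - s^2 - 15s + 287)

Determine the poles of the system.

The poles are the roots of the denominator s^3 - s^2 - 15s + 287 = 0.
Trying s = -7: the polynomial evaluates to 0, so (s + 7) is a factor.
Dividing out leaves s^2 - 8s + 41 = 0.
The quadratic formula then gives s = 4 ± 5j.

s = 4 + 5j, 4 - 5j, -7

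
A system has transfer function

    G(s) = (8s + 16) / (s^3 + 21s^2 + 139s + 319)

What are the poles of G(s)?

s = -5 + 2j, -5 - 2j, -11

The poles are the roots of the denominator s^3 + 21s^2 + 139s + 319 = 0.
Trying s = -11: the polynomial evaluates to 0, so (s + 11) is a factor.
Dividing out leaves s^2 + 10s + 29 = 0.
The quadratic formula then gives s = -5 ± 2j.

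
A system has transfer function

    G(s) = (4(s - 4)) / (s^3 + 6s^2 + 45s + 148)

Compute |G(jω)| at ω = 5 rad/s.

Substitute s = j5: numerator = -16 + j20, denominator = -2 + j100.
|G(j5)| = |-16 + j20| / |-2 + j100| = 25.612 / 100.02 ≈ 0.2561.

|G(j5)| ≈ 0.2561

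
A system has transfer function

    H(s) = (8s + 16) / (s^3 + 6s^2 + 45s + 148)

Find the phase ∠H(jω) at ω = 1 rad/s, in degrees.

∠H(j1) ≈ 9.349°

At s = j1: numerator = 16 + j8, denominator = 142 + j44.
∠H = ∠num − ∠den = 26.565° − (17.216°) = 9.349°.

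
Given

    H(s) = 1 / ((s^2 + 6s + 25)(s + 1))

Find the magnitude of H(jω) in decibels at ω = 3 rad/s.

|H(j3)|_dB ≈ -37.6 dB

Substitute s = j3: numerator = 1, denominator = -38 + j66.
|H(j3)| = |1| / |-38 + j66| = 1 / 76.158 ≈ 0.01313.
In decibels: 20·log₁₀(0.01313) ≈ -37.6 dB.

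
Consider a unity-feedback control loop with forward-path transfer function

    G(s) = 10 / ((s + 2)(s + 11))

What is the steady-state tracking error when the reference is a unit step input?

G(s) has no poles at the origin.
This is a Type 0 system. Kp = lim_{s→0} G(s) = 10/22 = 5/11.
e_ss = 1/(1 + Kp) = 1/(1 + 5/11) = 11/16 ≈ 0.6875.

e_ss = 0.6875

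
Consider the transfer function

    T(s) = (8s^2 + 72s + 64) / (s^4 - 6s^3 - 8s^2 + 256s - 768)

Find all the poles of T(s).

s = 4 + 4j, 4 - 4j, -6, 4

The poles are the roots of the denominator s^4 - 6s^3 - 8s^2 + 256s - 768 = 0.
Trying s = -6: the polynomial evaluates to 0, so (s + 6) is a factor.
Dividing out leaves s^3 - 12s^2 + 64s - 128 = 0.
This factors further as (s^2 - 8s + 32)(s - 4) = 0.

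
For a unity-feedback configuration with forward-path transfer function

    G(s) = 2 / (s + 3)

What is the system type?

Type 0

The denominator has no factor of s at the origin — no free integrator — so this is a Type 0 system.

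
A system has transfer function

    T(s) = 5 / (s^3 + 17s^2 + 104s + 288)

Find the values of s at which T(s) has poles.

The poles are the roots of the denominator s^3 + 17s^2 + 104s + 288 = 0.
Trying s = -9: the polynomial evaluates to 0, so (s + 9) is a factor.
Dividing out leaves s^2 + 8s + 32 = 0.
The quadratic formula then gives s = -4 ± 4j.

s = -9, -4 ± 4j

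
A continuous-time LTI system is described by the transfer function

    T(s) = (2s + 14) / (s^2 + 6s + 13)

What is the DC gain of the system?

Set s = 0: T(0) = (14) / (13) = 14/13.

T(0) = 14/13 ≈ 1.077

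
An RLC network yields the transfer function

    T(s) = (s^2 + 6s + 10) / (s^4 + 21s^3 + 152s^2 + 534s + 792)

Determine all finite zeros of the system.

s = -3 + j, -3 - j

Set the numerator to zero: s^2 + 6s + 10 = 0.
Factoring: (s^2 + 6s + 10) = 0.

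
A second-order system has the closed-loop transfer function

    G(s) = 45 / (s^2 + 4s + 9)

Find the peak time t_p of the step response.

Comparing s^2 + 4s + 9 to s^2 + 2ζωₙs + ωₙ²: ωₙ = 3 rad/s and ζ = 4/(2·3) ≈ 0.6667.
ζωₙ = 4/2 = 2, so ω_d = ωₙ√(1−ζ²) = √(ωₙ² − (ζωₙ)²) = √(9 − 2²) = √5 ≈ 2.236 rad/s.
t_p = π/ω_d = π/2.236 ≈ 1.405 s.

t_p ≈ 1.405 s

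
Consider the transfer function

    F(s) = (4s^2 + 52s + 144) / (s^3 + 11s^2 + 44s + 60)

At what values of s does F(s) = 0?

s = -4, -9

Set the numerator to zero: 4s^2 + 52s + 144 = 0, i.e. 4·(s^2 + 13s + 36) = 0.
Factoring: (s + 4)(s + 9) = 0.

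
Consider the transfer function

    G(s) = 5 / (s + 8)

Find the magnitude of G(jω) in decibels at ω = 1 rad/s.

Substitute s = j1: numerator = 5, denominator = 8 + j1.
|G(j1)| = |5| / |8 + j1| = 5 / 8.0623 ≈ 0.6202.
In decibels: 20·log₁₀(0.6202) ≈ -4.15 dB.

|G(j1)|_dB ≈ -4.15 dB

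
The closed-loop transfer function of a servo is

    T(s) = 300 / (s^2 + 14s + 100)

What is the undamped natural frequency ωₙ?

ωₙ = 10 rad/s

Compare the denominator to the standard form s^2 + 2ζωₙs + ωₙ².
ωₙ² = 100, so ωₙ = 10 rad/s.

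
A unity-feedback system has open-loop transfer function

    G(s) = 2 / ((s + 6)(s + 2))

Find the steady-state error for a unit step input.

e_ss = 0.8571

G(s) has no poles at the origin.
This is a Type 0 system. Kp = lim_{s→0} G(s) = 2/12 = 1/6.
e_ss = 1/(1 + Kp) = 1/(1 + 1/6) = 6/7 ≈ 0.8571.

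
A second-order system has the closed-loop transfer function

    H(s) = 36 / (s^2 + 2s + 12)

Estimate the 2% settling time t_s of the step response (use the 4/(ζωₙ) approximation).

t_s ≈ 4 s

Comparing s^2 + 2s + 12 to s^2 + 2ζωₙs + ωₙ²: ωₙ = √12 ≈ 3.464 rad/s and ζ = 2/(2·√12) ≈ 0.2887.
ζωₙ = 2/2 = 1, so t_s ≈ 4/(ζωₙ) = 4/1 = 4 s.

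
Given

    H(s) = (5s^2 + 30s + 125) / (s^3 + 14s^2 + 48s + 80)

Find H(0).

Set s = 0: H(0) = (125) / (80) = 25/16.

H(0) = 25/16 ≈ 1.562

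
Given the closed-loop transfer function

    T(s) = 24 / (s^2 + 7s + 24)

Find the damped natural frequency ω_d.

Comparing s^2 + 7s + 24 to s^2 + 2ζωₙs + ωₙ²: ωₙ = √24 ≈ 4.899 rad/s and ζ = 7/(2·√24) ≈ 0.7144.
ζωₙ = 7/2 = 3.5, so ω_d = ωₙ√(1−ζ²) = √(ωₙ² − (ζωₙ)²) = √(24 − 3.5²) = √11.75 ≈ 3.428 rad/s.

ω_d ≈ 3.428 rad/s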